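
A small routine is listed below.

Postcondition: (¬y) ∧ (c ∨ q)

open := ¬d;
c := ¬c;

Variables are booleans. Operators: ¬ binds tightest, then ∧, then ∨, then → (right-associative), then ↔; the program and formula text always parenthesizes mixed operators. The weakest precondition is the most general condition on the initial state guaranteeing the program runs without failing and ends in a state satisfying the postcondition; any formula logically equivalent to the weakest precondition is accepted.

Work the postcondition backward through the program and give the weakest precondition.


Working backward. After the program, (¬y) ∧ (c ∨ q) must hold.
Before c := ¬c: (¬y) ∧ ((¬c) ∨ q)
Before open := ¬d: (¬y) ∧ ((¬c) ∨ q)
Answer: WP = (¬y) ∧ ((¬c) ∨ q)


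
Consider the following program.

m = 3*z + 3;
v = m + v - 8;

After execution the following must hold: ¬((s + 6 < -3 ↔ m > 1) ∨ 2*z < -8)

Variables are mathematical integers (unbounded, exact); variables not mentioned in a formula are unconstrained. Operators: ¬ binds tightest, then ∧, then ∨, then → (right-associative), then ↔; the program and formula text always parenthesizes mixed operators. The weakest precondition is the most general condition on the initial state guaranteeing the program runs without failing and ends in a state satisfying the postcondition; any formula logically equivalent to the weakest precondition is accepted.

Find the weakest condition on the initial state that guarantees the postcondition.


Working backward. After the program, the postcondition ¬((s + 6 < -3 ↔ m > 1) ∨ 2*z < -8) must hold; in canonical form it is ¬((s < -9 ↔ m > 1) ∨ 2*z < -8).
Before v := m + v - 8: ¬((s < -9 ↔ m > 1) ∨ 2*z < -8)
Before m := 3*z + 3: ¬((s < -9 ↔ 3*z > -2) ∨ 2*z < -8)
Answer: WP = ¬((s < -9 ↔ 3*z > -2) ∨ 2*z < -8)


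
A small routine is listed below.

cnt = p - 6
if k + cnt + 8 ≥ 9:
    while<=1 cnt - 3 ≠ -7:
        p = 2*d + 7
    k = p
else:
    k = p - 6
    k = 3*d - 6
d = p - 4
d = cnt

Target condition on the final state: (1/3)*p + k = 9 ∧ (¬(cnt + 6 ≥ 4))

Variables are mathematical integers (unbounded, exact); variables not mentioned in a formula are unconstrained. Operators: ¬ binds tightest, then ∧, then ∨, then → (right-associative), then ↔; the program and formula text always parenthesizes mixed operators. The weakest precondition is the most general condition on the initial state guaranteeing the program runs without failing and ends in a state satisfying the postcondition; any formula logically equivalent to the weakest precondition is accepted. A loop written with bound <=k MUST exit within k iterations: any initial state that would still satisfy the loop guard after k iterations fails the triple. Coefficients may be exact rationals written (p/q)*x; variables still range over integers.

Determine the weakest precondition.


Working backward. After the program, the postcondition (1/3)*p + k = 9 ∧ (¬(cnt + 6 ≥ 4)) must hold; in canonical form it is k + (1/3)*p = 9 ∧ (¬(cnt ≥ -2)).
Before d := cnt: k + (1/3)*p = 9 ∧ (¬(cnt ≥ -2))
Before d := p - 4: k + (1/3)*p = 9 ∧ (¬(cnt ≥ -2))
Then branch requires (cnt ≠ -4 → ((¬(cnt ≠ -4)) ∧ (8/3)*d = -1/3 ∧ (¬(cnt ≥ -2)))) ∧ ((¬(cnt ≠ -4)) → ((4/3)*p = 9 ∧ (¬(cnt ≥ -2)))); else branch requires 3*d + (1/3)*p = 15 ∧ (¬(cnt ≥ -2)).
Before the if: (cnt + k ≥ 1 → ((cnt ≠ -4 → ((¬(cnt ≠ -4)) ∧ (8/3)*d = -1/3 ∧ (¬(cnt ≥ -2)))) ∧ ((¬(cnt ≠ -4)) → ((4/3)*p = 9 ∧ (¬(cnt ≥ -2)))))) ∧ ((¬(cnt + k ≥ 1)) → (3*d + (1/3)*p = 15 ∧ (¬(cnt ≥ -2))))
Before cnt := p - 6: (k + p ≥ 7 → ((p ≠ 2 → ((¬(p ≠ 2)) ∧ (8/3)*d = -1/3 ∧ (¬(p ≥ 4)))) ∧ ((¬(p ≠ 2)) → ((4/3)*p = 9 ∧ (¬(p ≥ 4)))))) ∧ ((¬(k + p ≥ 7)) → (3*d + (1/3)*p = 15 ∧ (¬(p ≥ 4))))
Answer: WP = (k + p ≥ 7 → ((p ≠ 2 → ((¬(p ≠ 2)) ∧ (8/3)*d = -1/3 ∧ (¬(p ≥ 4)))) ∧ ((¬(p ≠ 2)) → ((4/3)*p = 9 ∧ (¬(p ≥ 4)))))) ∧ ((¬(k + p ≥ 7)) → (3*d + (1/3)*p = 15 ∧ (¬(p ≥ 4))))


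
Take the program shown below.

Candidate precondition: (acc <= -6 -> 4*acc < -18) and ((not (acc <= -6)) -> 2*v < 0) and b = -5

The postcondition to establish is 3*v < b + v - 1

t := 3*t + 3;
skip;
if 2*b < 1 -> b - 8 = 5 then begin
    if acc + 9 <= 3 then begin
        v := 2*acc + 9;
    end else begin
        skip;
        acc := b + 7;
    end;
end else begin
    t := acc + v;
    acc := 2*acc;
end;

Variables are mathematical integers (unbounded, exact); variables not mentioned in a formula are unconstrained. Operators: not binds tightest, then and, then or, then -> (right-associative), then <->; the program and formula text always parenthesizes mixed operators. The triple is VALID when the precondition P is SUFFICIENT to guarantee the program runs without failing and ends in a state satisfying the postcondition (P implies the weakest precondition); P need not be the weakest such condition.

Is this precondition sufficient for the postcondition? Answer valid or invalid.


Working backward. After the program, the postcondition 3*v < b + v - 1 must hold; in canonical form it is 2*v < b - 1.
Then branch requires (acc <= -6 -> 4*acc < b - 19) and ((not (acc <= -6)) -> 2*v < b - 1); else branch requires 2*v < b - 1.
Before the if: ((2*b < 1 -> b = 13) -> ((acc <= -6 -> 4*acc < b - 19) and ((not (acc <= -6)) -> 2*v < b - 1))) and ((not (2*b < 1 -> b = 13)) -> 2*v < b - 1)
Before skip: ((2*b < 1 -> b = 13) -> ((acc <= -6 -> 4*acc < b - 19) and ((not (acc <= -6)) -> 2*v < b - 1))) and ((not (2*b < 1 -> b = 13)) -> 2*v < b - 1)
Before t := 3*t + 3: ((2*b < 1 -> b = 13) -> ((acc <= -6 -> 4*acc < b - 19) and ((not (acc <= -6)) -> 2*v < b - 1))) and ((not (2*b < 1 -> b = 13)) -> 2*v < b - 1)
The weakest precondition is ((2*b < 1 -> b = 13) -> ((acc <= -6 -> 4*acc < b - 19) and ((not (acc <= -6)) -> 2*v < b - 1))) and ((not (2*b < 1 -> b = 13)) -> 2*v < b - 1).
Check whether (acc <= -6 -> 4*acc < -18) and ((not (acc <= -6)) -> 2*v < 0) and b = -5 implies it.
Countermodel: at the initial state acc = -5, b = -5, v = -1, the precondition holds but the weakest precondition fails.
Answer: invalid


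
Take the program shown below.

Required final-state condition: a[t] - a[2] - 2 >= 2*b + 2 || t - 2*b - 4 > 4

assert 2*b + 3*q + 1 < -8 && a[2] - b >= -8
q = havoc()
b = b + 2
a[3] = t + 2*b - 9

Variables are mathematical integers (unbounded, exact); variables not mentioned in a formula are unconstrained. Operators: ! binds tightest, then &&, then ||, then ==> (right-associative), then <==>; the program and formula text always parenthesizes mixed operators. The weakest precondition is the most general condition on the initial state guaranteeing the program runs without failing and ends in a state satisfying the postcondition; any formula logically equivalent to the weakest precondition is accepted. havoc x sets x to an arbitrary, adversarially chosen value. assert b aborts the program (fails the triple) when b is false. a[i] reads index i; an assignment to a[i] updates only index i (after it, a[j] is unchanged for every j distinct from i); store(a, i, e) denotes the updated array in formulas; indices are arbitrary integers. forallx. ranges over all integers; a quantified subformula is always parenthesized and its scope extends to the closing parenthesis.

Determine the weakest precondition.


Working backward. After the program, the postcondition a[t] - a[2] - 2 >= 2*b + 2 || t - 2*b - 4 > 4 must hold; in canonical form it is a[t] >= a[2] + 2*b + 4 || t > 2*b + 8.
Before a[3] := t + 2*b - 9: store(a, 3, 2*b + t - 9)[t] >= a[2] + 2*b + 4 || t > 2*b + 8
Before b := b + 2: store(a, 3, 2*b + t - 5)[t] >= a[2] + 2*b + 8 || t > 2*b + 12
Before havoc q: store(a, 3, 2*b + t - 5)[t] >= a[2] + 2*b + 8 || t > 2*b + 12
Before assert 2*b + 3*q + 1 < -8 && a[2] - b >= -8: 2*b + 3*q < -9 && a[2] >= b - 8 && (store(a, 3, 2*b + t - 5)[t] >= a[2] + 2*b + 8 || t > 2*b + 12)
Answer: WP = 2*b + 3*q < -9 && a[2] >= b - 8 && (store(a, 3, 2*b + t - 5)[t] >= a[2] + 2*b + 8 || t > 2*b + 12)


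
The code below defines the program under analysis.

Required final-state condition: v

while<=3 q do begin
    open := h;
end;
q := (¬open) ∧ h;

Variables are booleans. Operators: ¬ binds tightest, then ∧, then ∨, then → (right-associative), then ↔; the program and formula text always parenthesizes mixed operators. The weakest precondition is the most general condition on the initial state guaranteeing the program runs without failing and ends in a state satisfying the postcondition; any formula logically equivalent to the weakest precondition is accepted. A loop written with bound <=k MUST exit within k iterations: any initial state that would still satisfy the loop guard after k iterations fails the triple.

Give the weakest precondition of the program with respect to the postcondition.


Working backward. After the program, v must hold.
Before q := (¬open) ∧ h: v
Before the loop (bound <=3), unroll the exhaustion recursion (WP_0 = exit-now case; WP_j = one more guarded iteration, up to j = 3):
  WP_0: (¬q) ∧ v
  WP_1: (q → ((¬q) ∧ v)) ∧ ((¬q) → v)
  WP_2: (q → ((q → ((¬q) ∧ v)) ∧ ((¬q) → v))) ∧ ((¬q) → v)
  WP_3: (q → ((q → ((q → ((¬q) ∧ v)) ∧ ((¬q) → v))) ∧ ((¬q) → v))) ∧ ((¬q) → v)
So before the loop: (q → ((q → ((q → ((¬q) ∧ v)) ∧ ((¬q) → v))) ∧ ((¬q) → v))) ∧ ((¬q) → v)
Answer: WP = (q → ((q → ((q → ((¬q) ∧ v)) ∧ ((¬q) → v))) ∧ ((¬q) → v))) ∧ ((¬q) → v)


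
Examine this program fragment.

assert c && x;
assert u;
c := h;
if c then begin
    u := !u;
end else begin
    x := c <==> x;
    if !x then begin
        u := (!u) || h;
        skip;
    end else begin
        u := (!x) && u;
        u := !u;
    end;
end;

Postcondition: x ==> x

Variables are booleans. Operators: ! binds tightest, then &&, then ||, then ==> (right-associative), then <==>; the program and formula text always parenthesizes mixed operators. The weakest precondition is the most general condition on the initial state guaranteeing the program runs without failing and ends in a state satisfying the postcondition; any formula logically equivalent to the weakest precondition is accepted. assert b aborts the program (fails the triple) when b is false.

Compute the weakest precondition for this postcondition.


Working backward. After the program, the postcondition x ==> x must hold; in canonical form it is true.
Then branch requires true; else branch requires true.
Before the if: true
Before c := h: true
Before assert u: u
Before assert c && x: c && x && u
Answer: WP = c && x && u


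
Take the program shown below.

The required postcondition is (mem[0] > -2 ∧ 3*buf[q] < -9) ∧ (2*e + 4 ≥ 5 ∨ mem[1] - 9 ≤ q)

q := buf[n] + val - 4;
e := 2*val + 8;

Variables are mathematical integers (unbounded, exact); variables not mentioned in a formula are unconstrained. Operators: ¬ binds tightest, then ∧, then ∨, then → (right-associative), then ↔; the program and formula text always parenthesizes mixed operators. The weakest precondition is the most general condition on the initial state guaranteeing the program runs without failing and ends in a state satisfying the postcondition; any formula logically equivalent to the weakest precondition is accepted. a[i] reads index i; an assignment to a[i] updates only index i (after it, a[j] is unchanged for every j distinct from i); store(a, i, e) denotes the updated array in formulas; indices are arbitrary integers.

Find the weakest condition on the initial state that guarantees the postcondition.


Working backward. After the program, the postcondition (mem[0] > -2 ∧ 3*buf[q] < -9) ∧ (2*e + 4 ≥ 5 ∨ mem[1] - 9 ≤ q) must hold; in canonical form it is mem[0] > -2 ∧ 3*buf[q] < -9 ∧ (2*e ≥ 1 ∨ mem[1] ≤ q + 9).
Before e := 2*val + 8: mem[0] > -2 ∧ 3*buf[q] < -9 ∧ (4*val ≥ -15 ∨ mem[1] ≤ q + 9)
Before q := buf[n] + val - 4: mem[0] > -2 ∧ 3*buf[buf[n] + val - 4] < -9 ∧ (4*val ≥ -15 ∨ mem[1] ≤ buf[n] + val + 5)
Answer: WP = mem[0] > -2 ∧ 3*buf[buf[n] + val - 4] < -9 ∧ (4*val ≥ -15 ∨ mem[1] ≤ buf[n] + val + 5)


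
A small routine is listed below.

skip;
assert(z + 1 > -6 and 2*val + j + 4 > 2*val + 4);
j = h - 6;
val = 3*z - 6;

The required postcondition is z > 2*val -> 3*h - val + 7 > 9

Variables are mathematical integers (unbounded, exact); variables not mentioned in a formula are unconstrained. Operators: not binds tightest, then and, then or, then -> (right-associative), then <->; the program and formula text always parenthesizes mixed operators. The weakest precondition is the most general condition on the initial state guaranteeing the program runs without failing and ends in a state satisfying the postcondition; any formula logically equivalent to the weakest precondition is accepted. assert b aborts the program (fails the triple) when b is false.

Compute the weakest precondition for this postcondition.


Working backward. After the program, the postcondition z > 2*val -> 3*h - val + 7 > 9 must hold; in canonical form it is z > 2*val -> 3*h > val + 2.
Before val := 3*z - 6: 5*z < 12 -> 3*h > 3*z - 4
Before j := h - 6: 5*z < 12 -> 3*h > 3*z - 4
Before assert z + 1 > -6 and 2*val + j + 4 > 2*val + 4: z > -7 and j > 0 and (5*z < 12 -> 3*h > 3*z - 4)
Before skip: z > -7 and j > 0 and (5*z < 12 -> 3*h > 3*z - 4)
Answer: WP = z > -7 and j > 0 and (5*z < 12 -> 3*h > 3*z - 4)


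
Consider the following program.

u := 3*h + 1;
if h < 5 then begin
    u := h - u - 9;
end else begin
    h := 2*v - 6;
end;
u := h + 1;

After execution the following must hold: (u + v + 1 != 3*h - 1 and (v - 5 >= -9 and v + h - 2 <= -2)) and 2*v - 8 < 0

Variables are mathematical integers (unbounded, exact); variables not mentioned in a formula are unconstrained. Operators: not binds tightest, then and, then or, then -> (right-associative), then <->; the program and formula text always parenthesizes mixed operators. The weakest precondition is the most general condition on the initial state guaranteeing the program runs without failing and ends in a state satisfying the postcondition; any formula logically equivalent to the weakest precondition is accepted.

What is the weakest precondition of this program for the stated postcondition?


Working backward. After the program, the postcondition (u + v + 1 != 3*h - 1 and (v - 5 >= -9 and v + h - 2 <= -2)) and 2*v - 8 < 0 must hold; in canonical form it is u + v != 3*h - 2 and v >= -4 and h + v <= 0 and 2*v < 8.
Before u := h + 1: v != 2*h - 3 and v >= -4 and h + v <= 0 and 2*v < 8
Then branch requires v != 2*h - 3 and v >= -4 and h + v <= 0 and 2*v < 8; else branch requires 3*v != 15 and v >= -4 and 3*v <= 6 and 2*v < 8.
Before the if: (h < 5 -> (v != 2*h - 3 and v >= -4 and h + v <= 0 and 2*v < 8)) and ((not (h < 5)) -> (3*v != 15 and v >= -4 and 3*v <= 6 and 2*v < 8))
Before u := 3*h + 1: (h < 5 -> (v != 2*h - 3 and v >= -4 and h + v <= 0 and 2*v < 8)) and ((not (h < 5)) -> (3*v != 15 and v >= -4 and 3*v <= 6 and 2*v < 8))
Answer: WP = (h < 5 -> (v != 2*h - 3 and v >= -4 and h + v <= 0 and 2*v < 8)) and ((not (h < 5)) -> (3*v != 15 and v >= -4 and 3*v <= 6 and 2*v < 8))


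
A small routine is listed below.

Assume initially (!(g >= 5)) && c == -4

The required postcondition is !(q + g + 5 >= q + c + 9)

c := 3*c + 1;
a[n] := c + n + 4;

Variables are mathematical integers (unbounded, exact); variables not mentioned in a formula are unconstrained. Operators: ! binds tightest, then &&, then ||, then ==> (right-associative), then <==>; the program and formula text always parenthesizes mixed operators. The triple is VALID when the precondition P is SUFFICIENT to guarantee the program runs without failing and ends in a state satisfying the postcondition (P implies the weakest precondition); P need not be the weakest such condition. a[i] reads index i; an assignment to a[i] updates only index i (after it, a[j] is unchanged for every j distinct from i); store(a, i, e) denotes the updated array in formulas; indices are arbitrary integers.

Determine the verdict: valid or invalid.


Working backward. After the program, the postcondition !(q + g + 5 >= q + c + 9) must hold; in canonical form it is !(g >= c + 4).
Before a[n] := c + n + 4: !(g >= c + 4)
Before c := 3*c + 1: !(g >= 3*c + 5)
The weakest precondition is !(g >= 3*c + 5).
Check whether (!(g >= 5)) && c == -4 implies it.
Countermodel: at the initial state c = -4, g = -7, the precondition holds but the weakest precondition fails.
Answer: invalid


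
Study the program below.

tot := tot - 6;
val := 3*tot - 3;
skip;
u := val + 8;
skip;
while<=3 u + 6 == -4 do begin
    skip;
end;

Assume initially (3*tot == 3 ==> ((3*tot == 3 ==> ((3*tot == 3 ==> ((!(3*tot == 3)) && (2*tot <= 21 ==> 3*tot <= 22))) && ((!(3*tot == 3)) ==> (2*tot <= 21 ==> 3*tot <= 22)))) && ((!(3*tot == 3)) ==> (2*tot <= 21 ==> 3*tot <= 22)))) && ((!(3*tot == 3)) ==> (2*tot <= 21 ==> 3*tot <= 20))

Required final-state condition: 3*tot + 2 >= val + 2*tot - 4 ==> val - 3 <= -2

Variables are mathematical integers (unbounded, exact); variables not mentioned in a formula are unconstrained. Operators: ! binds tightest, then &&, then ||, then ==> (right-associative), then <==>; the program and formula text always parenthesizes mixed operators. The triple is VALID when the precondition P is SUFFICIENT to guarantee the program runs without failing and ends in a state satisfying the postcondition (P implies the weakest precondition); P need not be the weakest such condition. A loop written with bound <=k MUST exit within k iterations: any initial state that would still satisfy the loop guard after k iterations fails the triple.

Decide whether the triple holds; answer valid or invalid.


Working backward. After the program, the postcondition 3*tot + 2 >= val + 2*tot - 4 ==> val - 3 <= -2 must hold; in canonical form it is tot >= val - 6 ==> val <= 1.
Before the loop (bound <=3), unroll the exhaustion recursion (WP_0 = exit-now case; WP_j = one more guarded iteration, up to j = 3):
  WP_0: (!(u == -10)) && (tot >= val - 6 ==> val <= 1)
  WP_1: (u == -10 ==> ((!(u == -10)) && (tot >= val - 6 ==> val <= 1))) && ((!(u == -10)) ==> (tot >= val - 6 ==> val <= 1))
  WP_2: (u == -10 ==> ((u == -10 ==> ((!(u == -10)) && (tot >= val - 6 ==> val <= 1))) && ((!(u == -10)) ==> (tot >= val - 6 ==> val <= 1)))) && ((!(u == -10)) ==> (tot >= val - 6 ==> val <= 1))
  WP_3: (u == -10 ==> ((u == -10 ==> ((u == -10 ==> ((!(u == -10)) && (tot >= val - 6 ==> val <= 1))) && ((!(u == -10)) ==> (tot >= val - 6 ==> val <= 1)))) && ((!(u == -10)) ==> (tot >= val - 6 ==> val <= 1)))) && ((!(u == -10)) ==> (tot >= val - 6 ==> val <= 1))
So before the loop: (u == -10 ==> ((u == -10 ==> ((u == -10 ==> ((!(u == -10)) && (tot >= val - 6 ==> val <= 1))) && ((!(u == -10)) ==> (tot >= val - 6 ==> val <= 1)))) && ((!(u == -10)) ==> (tot >= val - 6 ==> val <= 1)))) && ((!(u == -10)) ==> (tot >= val - 6 ==> val <= 1))
Before skip: (u == -10 ==> ((u == -10 ==> ((u == -10 ==> ((!(u == -10)) && (tot >= val - 6 ==> val <= 1))) && ((!(u == -10)) ==> (tot >= val - 6 ==> val <= 1)))) && ((!(u == -10)) ==> (tot >= val - 6 ==> val <= 1)))) && ((!(u == -10)) ==> (tot >= val - 6 ==> val <= 1))
Before u := val + 8: (val == -18 ==> ((val == -18 ==> ((val == -18 ==> ((!(val == -18)) && (tot >= val - 6 ==> val <= 1))) && ((!(val == -18)) ==> (tot >= val - 6 ==> val <= 1)))) && ((!(val == -18)) ==> (tot >= val - 6 ==> val <= 1)))) && ((!(val == -18)) ==> (tot >= val - 6 ==> val <= 1))
Before skip: (val == -18 ==> ((val == -18 ==> ((val == -18 ==> ((!(val == -18)) && (tot >= val - 6 ==> val <= 1))) && ((!(val == -18)) ==> (tot >= val - 6 ==> val <= 1)))) && ((!(val == -18)) ==> (tot >= val - 6 ==> val <= 1)))) && ((!(val == -18)) ==> (tot >= val - 6 ==> val <= 1))
Before val := 3*tot - 3: (3*tot == -15 ==> ((3*tot == -15 ==> ((3*tot == -15 ==> ((!(3*tot == -15)) && (2*tot <= 9 ==> 3*tot <= 4))) && ((!(3*tot == -15)) ==> (2*tot <= 9 ==> 3*tot <= 4)))) && ((!(3*tot == -15)) ==> (2*tot <= 9 ==> 3*tot <= 4)))) && ((!(3*tot == -15)) ==> (2*tot <= 9 ==> 3*tot <= 4))
Before tot := tot - 6: (3*tot == 3 ==> ((3*tot == 3 ==> ((3*tot == 3 ==> ((!(3*tot == 3)) && (2*tot <= 21 ==> 3*tot <= 22))) && ((!(3*tot == 3)) ==> (2*tot <= 21 ==> 3*tot <= 22)))) && ((!(3*tot == 3)) ==> (2*tot <= 21 ==> 3*tot <= 22)))) && ((!(3*tot == 3)) ==> (2*tot <= 21 ==> 3*tot <= 22))
The weakest precondition is (3*tot == 3 ==> ((3*tot == 3 ==> ((3*tot == 3 ==> ((!(3*tot == 3)) && (2*tot <= 21 ==> 3*tot <= 22))) && ((!(3*tot == 3)) ==> (2*tot <= 21 ==> 3*tot <= 22)))) && ((!(3*tot == 3)) ==> (2*tot <= 21 ==> 3*tot <= 22)))) && ((!(3*tot == 3)) ==> (2*tot <= 21 ==> 3*tot <= 22)).
Check whether (3*tot == 3 ==> ((3*tot == 3 ==> ((3*tot == 3 ==> ((!(3*tot == 3)) && (2*tot <= 21 ==> 3*tot <= 22))) && ((!(3*tot == 3)) ==> (2*tot <= 21 ==> 3*tot <= 22)))) && ((!(3*tot == 3)) ==> (2*tot <= 21 ==> 3*tot <= 22)))) && ((!(3*tot == 3)) ==> (2*tot <= 21 ==> 3*tot <= 20)) implies it.
Every state satisfying the precondition satisfies the weakest precondition: the implication holds.
Answer: valid


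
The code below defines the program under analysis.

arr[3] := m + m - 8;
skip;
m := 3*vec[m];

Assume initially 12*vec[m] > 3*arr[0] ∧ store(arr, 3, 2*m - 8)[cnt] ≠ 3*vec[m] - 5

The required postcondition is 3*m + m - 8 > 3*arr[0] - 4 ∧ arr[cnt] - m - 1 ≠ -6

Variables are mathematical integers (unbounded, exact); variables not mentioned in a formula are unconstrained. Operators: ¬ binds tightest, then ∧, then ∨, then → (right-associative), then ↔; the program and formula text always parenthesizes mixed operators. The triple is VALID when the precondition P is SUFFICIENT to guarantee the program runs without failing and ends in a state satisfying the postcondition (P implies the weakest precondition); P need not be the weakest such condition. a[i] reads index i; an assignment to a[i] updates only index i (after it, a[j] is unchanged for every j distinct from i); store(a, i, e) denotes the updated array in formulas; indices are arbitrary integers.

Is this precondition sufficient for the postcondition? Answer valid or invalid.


Working backward. After the program, the postcondition 3*m + m - 8 > 3*arr[0] - 4 ∧ arr[cnt] - m - 1 ≠ -6 must hold; in canonical form it is 4*m > 3*arr[0] + 4 ∧ arr[cnt] ≠ m - 5.
Before m := 3*vec[m]: 12*vec[m] > 3*arr[0] + 4 ∧ arr[cnt] ≠ 3*vec[m] - 5
Before skip: 12*vec[m] > 3*arr[0] + 4 ∧ arr[cnt] ≠ 3*vec[m] - 5
Before arr[3] := m + m - 8: 12*vec[m] > 3*arr[0] + 4 ∧ store(arr, 3, 2*m - 8)[cnt] ≠ 3*vec[m] - 5
The weakest precondition is 12*vec[m] > 3*arr[0] + 4 ∧ store(arr, 3, 2*m - 8)[cnt] ≠ 3*vec[m] - 5.
Check whether 12*vec[m] > 3*arr[0] ∧ store(arr, 3, 2*m - 8)[cnt] ≠ 3*vec[m] - 5 implies it.
Countermodel: at the initial state arr = {[0] = -1, [1] = 2, [3] = 2, elsewhere 2}, cnt = 3, m = 1, vec = {[0] = 0, [1] = 0, [3] = 0, elsewhere 0}, the precondition holds but the weakest precondition fails.
Answer: invalid


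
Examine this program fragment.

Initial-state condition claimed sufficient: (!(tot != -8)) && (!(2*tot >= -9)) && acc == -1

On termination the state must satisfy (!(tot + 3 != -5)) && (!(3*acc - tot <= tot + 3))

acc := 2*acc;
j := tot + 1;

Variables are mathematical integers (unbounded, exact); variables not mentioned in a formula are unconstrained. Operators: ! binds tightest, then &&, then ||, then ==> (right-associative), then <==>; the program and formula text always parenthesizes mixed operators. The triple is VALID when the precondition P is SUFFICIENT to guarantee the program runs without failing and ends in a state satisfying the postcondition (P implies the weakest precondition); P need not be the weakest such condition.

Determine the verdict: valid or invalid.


Working backward. After the program, the postcondition (!(tot + 3 != -5)) && (!(3*acc - tot <= tot + 3)) must hold; in canonical form it is (!(tot != -8)) && (!(3*acc <= 2*tot + 3)).
Before j := tot + 1: (!(tot != -8)) && (!(3*acc <= 2*tot + 3))
Before acc := 2*acc: (!(tot != -8)) && (!(6*acc <= 2*tot + 3))
The weakest precondition is (!(tot != -8)) && (!(6*acc <= 2*tot + 3)).
Check whether (!(tot != -8)) && (!(2*tot >= -9)) && acc == -1 implies it.
Every state satisfying the precondition satisfies the weakest precondition: the implication holds.
Answer: valid


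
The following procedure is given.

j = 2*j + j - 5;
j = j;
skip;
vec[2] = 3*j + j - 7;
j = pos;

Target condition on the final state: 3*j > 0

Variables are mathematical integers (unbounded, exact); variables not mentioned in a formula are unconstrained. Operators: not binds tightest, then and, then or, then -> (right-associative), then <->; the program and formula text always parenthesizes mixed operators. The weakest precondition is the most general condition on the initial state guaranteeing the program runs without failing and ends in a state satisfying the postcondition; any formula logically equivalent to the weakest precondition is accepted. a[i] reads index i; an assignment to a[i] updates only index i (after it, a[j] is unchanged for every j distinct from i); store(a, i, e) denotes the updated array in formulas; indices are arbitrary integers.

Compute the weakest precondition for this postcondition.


Working backward. After the program, 3*j > 0 must hold.
Before j := pos: 3*pos > 0
Before vec[2] := 3*j + j - 7: 3*pos > 0
Before skip: 3*pos > 0
Before j := j: 3*pos > 0
Before j := 2*j + j - 5: 3*pos > 0
Answer: WP = 3*pos > 0


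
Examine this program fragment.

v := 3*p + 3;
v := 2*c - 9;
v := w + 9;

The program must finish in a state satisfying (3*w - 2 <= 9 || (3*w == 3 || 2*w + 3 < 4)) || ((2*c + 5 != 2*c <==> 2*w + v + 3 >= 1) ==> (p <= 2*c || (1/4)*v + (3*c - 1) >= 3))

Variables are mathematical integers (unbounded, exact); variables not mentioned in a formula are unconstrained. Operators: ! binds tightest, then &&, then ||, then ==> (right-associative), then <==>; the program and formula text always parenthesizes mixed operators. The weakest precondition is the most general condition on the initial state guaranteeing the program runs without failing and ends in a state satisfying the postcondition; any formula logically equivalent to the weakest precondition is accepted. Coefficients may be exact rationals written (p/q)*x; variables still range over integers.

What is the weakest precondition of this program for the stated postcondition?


Working backward. After the program, the postcondition (3*w - 2 <= 9 || (3*w == 3 || 2*w + 3 < 4)) || ((2*c + 5 != 2*c <==> 2*w + v + 3 >= 1) ==> (p <= 2*c || (1/4)*v + (3*c - 1) >= 3)) must hold; in canonical form it is 3*w <= 11 || 3*w == 3 || 2*w < 1 || (v + 2*w >= -2 ==> (p <= 2*c || 3*c + (1/4)*v >= 4)).
Before v := w + 9: 3*w <= 11 || 3*w == 3 || 2*w < 1 || (3*w >= -11 ==> (p <= 2*c || 3*c + (1/4)*w >= 7/4))
Before v := 2*c - 9: 3*w <= 11 || 3*w == 3 || 2*w < 1 || (3*w >= -11 ==> (p <= 2*c || 3*c + (1/4)*w >= 7/4))
Before v := 3*p + 3: 3*w <= 11 || 3*w == 3 || 2*w < 1 || (3*w >= -11 ==> (p <= 2*c || 3*c + (1/4)*w >= 7/4))
Answer: WP = 3*w <= 11 || 3*w == 3 || 2*w < 1 || (3*w >= -11 ==> (p <= 2*c || 3*c + (1/4)*w >= 7/4))


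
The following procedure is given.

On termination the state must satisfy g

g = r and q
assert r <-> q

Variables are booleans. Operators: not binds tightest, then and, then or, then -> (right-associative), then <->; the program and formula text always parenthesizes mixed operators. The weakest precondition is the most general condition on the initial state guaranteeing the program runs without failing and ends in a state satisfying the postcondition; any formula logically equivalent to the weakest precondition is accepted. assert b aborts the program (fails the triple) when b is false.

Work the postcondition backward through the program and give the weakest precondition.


Working backward. After the program, g must hold.
Before assert r <-> q: (r <-> q) and g
Before g := r and q: (r <-> q) and r and q
Answer: WP = (r <-> q) and r and q


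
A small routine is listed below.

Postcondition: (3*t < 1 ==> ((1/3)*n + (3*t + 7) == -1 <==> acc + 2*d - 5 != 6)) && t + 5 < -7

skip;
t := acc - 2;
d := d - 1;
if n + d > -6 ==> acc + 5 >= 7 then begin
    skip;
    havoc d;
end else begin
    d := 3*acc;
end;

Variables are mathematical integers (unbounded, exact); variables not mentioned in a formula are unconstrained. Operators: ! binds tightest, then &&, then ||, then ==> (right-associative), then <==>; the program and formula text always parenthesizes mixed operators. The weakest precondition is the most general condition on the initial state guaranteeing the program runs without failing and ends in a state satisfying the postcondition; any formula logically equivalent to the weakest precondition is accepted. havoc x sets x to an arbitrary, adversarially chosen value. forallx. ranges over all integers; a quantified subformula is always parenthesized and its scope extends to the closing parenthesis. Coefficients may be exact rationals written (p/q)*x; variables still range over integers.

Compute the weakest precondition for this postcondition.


Working backward. After the program, the postcondition (3*t < 1 ==> ((1/3)*n + (3*t + 7) == -1 <==> acc + 2*d - 5 != 6)) && t + 5 < -7 must hold; in canonical form it is (3*t < 1 ==> ((1/3)*n + 3*t == -8 <==> acc + 2*d != 11)) && t < -12.
Then branch requires forall d_1. ((3*t < 1 ==> ((1/3)*n + 3*t == -8 <==> acc + 2*d_1 != 11)) && t < -12); else branch requires (3*t < 1 ==> ((1/3)*n + 3*t == -8 <==> 7*acc != 11)) && t < -12.
Before the if: ((d + n > -6 ==> acc >= 2) ==> (forall d_1. ((3*t < 1 ==> ((1/3)*n + 3*t == -8 <==> acc + 2*d_1 != 11)) && t < -12))) && ((!(d + n > -6 ==> acc >= 2)) ==> ((3*t < 1 ==> ((1/3)*n + 3*t == -8 <==> 7*acc != 11)) && t < -12))
Before d := d - 1: ((d + n > -5 ==> acc >= 2) ==> (forall d_1. ((3*t < 1 ==> ((1/3)*n + 3*t == -8 <==> acc + 2*d_1 != 11)) && t < -12))) && ((!(d + n > -5 ==> acc >= 2)) ==> ((3*t < 1 ==> ((1/3)*n + 3*t == -8 <==> 7*acc != 11)) && t < -12))
Before t := acc - 2: ((d + n > -5 ==> acc >= 2) ==> (forall d_1. ((3*acc < 7 ==> (3*acc + (1/3)*n == -2 <==> acc + 2*d_1 != 11)) && acc < -10))) && ((!(d + n > -5 ==> acc >= 2)) ==> ((3*acc < 7 ==> (3*acc + (1/3)*n == -2 <==> 7*acc != 11)) && acc < -10))
Before skip: ((d + n > -5 ==> acc >= 2) ==> (forall d_1. ((3*acc < 7 ==> (3*acc + (1/3)*n == -2 <==> acc + 2*d_1 != 11)) && acc < -10))) && ((!(d + n > -5 ==> acc >= 2)) ==> ((3*acc < 7 ==> (3*acc + (1/3)*n == -2 <==> 7*acc != 11)) && acc < -10))
Answer: WP = ((d + n > -5 ==> acc >= 2) ==> (forall d_1. ((3*acc < 7 ==> (3*acc + (1/3)*n == -2 <==> acc + 2*d_1 != 11)) && acc < -10))) && ((!(d + n > -5 ==> acc >= 2)) ==> ((3*acc < 7 ==> (3*acc + (1/3)*n == -2 <==> 7*acc != 11)) && acc < -10))


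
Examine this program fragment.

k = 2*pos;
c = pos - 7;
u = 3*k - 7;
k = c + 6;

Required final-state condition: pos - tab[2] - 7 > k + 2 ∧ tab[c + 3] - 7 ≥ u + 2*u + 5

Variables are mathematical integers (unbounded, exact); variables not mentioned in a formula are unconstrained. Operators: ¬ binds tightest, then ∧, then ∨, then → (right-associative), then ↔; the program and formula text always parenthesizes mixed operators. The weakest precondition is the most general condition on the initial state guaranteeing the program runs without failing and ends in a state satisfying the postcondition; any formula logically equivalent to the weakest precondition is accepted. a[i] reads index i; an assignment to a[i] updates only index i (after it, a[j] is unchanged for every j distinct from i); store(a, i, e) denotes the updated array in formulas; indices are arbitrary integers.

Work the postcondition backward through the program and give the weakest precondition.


Working backward. After the program, the postcondition pos - tab[2] - 7 > k + 2 ∧ tab[c + 3] - 7 ≥ u + 2*u + 5 must hold; in canonical form it is pos > tab[2] + k + 9 ∧ tab[c + 3] ≥ 3*u + 12.
Before k := c + 6: pos > tab[2] + c + 15 ∧ tab[c + 3] ≥ 3*u + 12
Before u := 3*k - 7: pos > tab[2] + c + 15 ∧ tab[c + 3] ≥ 9*k - 9
Before c := pos - 7: tab[2] < -8 ∧ tab[pos - 4] ≥ 9*k - 9
Before k := 2*pos: tab[2] < -8 ∧ tab[pos - 4] ≥ 18*pos - 9
Answer: WP = tab[2] < -8 ∧ tab[pos - 4] ≥ 18*pos - 9


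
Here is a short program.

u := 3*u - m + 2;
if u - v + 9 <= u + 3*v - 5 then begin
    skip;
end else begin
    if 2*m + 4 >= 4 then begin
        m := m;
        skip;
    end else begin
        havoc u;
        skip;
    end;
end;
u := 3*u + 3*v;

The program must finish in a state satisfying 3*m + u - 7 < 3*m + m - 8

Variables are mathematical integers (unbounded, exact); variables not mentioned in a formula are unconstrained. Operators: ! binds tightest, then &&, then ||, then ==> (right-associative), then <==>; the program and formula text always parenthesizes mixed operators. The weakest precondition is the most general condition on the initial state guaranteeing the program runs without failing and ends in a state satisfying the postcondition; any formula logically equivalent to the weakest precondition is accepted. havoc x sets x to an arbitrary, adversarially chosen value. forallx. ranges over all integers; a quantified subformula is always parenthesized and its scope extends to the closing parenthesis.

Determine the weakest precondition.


Working backward. After the program, the postcondition 3*m + u - 7 < 3*m + m - 8 must hold; in canonical form it is u < m - 1.
Before u := 3*u + 3*v: 3*u + 3*v < m - 1
Then branch requires 3*u + 3*v < m - 1; else branch requires (2*m >= 0 ==> 3*u + 3*v < m - 1) && ((!(2*m >= 0)) ==> (forall u_1. 3*u_1 + 3*v < m - 1)).
Before the if: (4*v >= 14 ==> 3*u + 3*v < m - 1) && ((!(4*v >= 14)) ==> ((2*m >= 0 ==> 3*u + 3*v < m - 1) && ((!(2*m >= 0)) ==> (forall u_1. 3*u_1 + 3*v < m - 1))))
Before u := 3*u - m + 2: (4*v >= 14 ==> 9*u + 3*v < 4*m - 7) && ((!(4*v >= 14)) ==> ((2*m >= 0 ==> 9*u + 3*v < 4*m - 7) && ((!(2*m >= 0)) ==> (forall u_1. 3*u_1 + 3*v < m - 1))))
Answer: WP = (4*v >= 14 ==> 9*u + 3*v < 4*m - 7) && ((!(4*v >= 14)) ==> ((2*m >= 0 ==> 9*u + 3*v < 4*m - 7) && ((!(2*m >= 0)) ==> (forall u_1. 3*u_1 + 3*v < m - 1))))


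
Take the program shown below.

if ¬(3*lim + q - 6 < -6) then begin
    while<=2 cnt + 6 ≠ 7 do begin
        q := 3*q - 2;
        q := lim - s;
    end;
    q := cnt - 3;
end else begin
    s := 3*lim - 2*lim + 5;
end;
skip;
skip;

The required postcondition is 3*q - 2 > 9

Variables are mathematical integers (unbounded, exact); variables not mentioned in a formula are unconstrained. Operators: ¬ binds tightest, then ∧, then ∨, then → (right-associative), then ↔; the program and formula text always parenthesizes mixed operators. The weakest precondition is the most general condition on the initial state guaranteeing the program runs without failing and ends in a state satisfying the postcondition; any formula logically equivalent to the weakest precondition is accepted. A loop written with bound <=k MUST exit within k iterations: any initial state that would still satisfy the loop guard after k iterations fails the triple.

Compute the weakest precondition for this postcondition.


Working backward. After the program, the postcondition 3*q - 2 > 9 must hold; in canonical form it is 3*q > 11.
Before skip: 3*q > 11
Before skip: 3*q > 11
Then branch requires (cnt ≠ 1 → ((cnt ≠ 1 → ((¬(cnt ≠ 1)) ∧ 3*cnt > 20)) ∧ ((¬(cnt ≠ 1)) → 3*cnt > 20))) ∧ ((¬(cnt ≠ 1)) → 3*cnt > 20); else branch requires 3*q > 11.
Before the if: ((¬(3*lim + q < 0)) → ((cnt ≠ 1 → ((cnt ≠ 1 → ((¬(cnt ≠ 1)) ∧ 3*cnt > 20)) ∧ ((¬(cnt ≠ 1)) → 3*cnt > 20))) ∧ ((¬(cnt ≠ 1)) → 3*cnt > 20))) ∧ (3*lim + q < 0 → 3*q > 11)
Answer: WP = ((¬(3*lim + q < 0)) → ((cnt ≠ 1 → ((cnt ≠ 1 → ((¬(cnt ≠ 1)) ∧ 3*cnt > 20)) ∧ ((¬(cnt ≠ 1)) → 3*cnt > 20))) ∧ ((¬(cnt ≠ 1)) → 3*cnt > 20))) ∧ (3*lim + q < 0 → 3*q > 11)


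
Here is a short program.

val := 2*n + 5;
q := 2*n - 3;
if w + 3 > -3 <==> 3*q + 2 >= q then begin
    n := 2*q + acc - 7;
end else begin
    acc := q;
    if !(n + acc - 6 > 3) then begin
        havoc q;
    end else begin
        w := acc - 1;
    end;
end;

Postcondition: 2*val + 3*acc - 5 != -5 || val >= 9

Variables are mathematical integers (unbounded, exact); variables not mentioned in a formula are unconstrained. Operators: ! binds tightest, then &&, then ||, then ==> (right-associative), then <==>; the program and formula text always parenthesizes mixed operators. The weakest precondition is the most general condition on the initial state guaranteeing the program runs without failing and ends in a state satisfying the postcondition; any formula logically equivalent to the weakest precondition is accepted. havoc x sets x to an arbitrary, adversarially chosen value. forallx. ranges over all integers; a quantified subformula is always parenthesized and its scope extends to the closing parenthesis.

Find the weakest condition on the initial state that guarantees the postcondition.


Working backward. After the program, the postcondition 2*val + 3*acc - 5 != -5 || val >= 9 must hold; in canonical form it is 3*acc + 2*val != 0 || val >= 9.
Then branch requires 3*acc + 2*val != 0 || val >= 9; else branch requires ((!(n + q > 9)) ==> (3*q + 2*val != 0 || val >= 9)) && (n + q > 9 ==> (3*q + 2*val != 0 || val >= 9)).
Before the if: ((w > -6 <==> 2*q >= -2) ==> (3*acc + 2*val != 0 || val >= 9)) && ((!(w > -6 <==> 2*q >= -2)) ==> (((!(n + q > 9)) ==> (3*q + 2*val != 0 || val >= 9)) && (n + q > 9 ==> (3*q + 2*val != 0 || val >= 9))))
Before q := 2*n - 3: ((w > -6 <==> 4*n >= 4) ==> (3*acc + 2*val != 0 || val >= 9)) && ((!(w > -6 <==> 4*n >= 4)) ==> (((!(3*n > 12)) ==> (6*n + 2*val != 9 || val >= 9)) && (3*n > 12 ==> (6*n + 2*val != 9 || val >= 9))))
Before val := 2*n + 5: ((w > -6 <==> 4*n >= 4) ==> (3*acc + 4*n != -10 || 2*n >= 4)) && ((!(w > -6 <==> 4*n >= 4)) ==> (((!(3*n > 12)) ==> (10*n != -1 || 2*n >= 4)) && (3*n > 12 ==> (10*n != -1 || 2*n >= 4))))
Answer: WP = ((w > -6 <==> 4*n >= 4) ==> (3*acc + 4*n != -10 || 2*n >= 4)) && ((!(w > -6 <==> 4*n >= 4)) ==> (((!(3*n > 12)) ==> (10*n != -1 || 2*n >= 4)) && (3*n > 12 ==> (10*n != -1 || 2*n >= 4))))


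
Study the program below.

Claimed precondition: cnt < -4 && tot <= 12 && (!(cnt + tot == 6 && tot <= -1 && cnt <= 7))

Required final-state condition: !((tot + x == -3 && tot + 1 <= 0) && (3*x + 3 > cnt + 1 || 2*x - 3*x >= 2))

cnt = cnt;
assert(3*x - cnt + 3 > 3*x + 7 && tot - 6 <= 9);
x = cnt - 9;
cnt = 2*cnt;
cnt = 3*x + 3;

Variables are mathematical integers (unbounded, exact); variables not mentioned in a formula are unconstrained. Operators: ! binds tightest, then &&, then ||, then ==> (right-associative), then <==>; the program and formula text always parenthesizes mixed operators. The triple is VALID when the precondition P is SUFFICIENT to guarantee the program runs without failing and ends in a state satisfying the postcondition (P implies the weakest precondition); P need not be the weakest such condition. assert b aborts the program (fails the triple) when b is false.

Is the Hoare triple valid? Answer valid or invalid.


Working backward. After the program, the postcondition !((tot + x == -3 && tot + 1 <= 0) && (3*x + 3 > cnt + 1 || 2*x - 3*x >= 2)) must hold; in canonical form it is !(tot + x == -3 && tot <= -1 && (3*x > cnt - 2 || x <= -2)).
Before cnt := 3*x + 3: !(tot + x == -3 && tot <= -1 && x <= -2)
Before cnt := 2*cnt: !(tot + x == -3 && tot <= -1 && x <= -2)
Before x := cnt - 9: !(cnt + tot == 6 && tot <= -1 && cnt <= 7)
Before assert 3*x - cnt + 3 > 3*x + 7 && tot - 6 <= 9: cnt < -4 && tot <= 15 && (!(cnt + tot == 6 && tot <= -1 && cnt <= 7))
Before cnt := cnt: cnt < -4 && tot <= 15 && (!(cnt + tot == 6 && tot <= -1 && cnt <= 7))
The weakest precondition is cnt < -4 && tot <= 15 && (!(cnt + tot == 6 && tot <= -1 && cnt <= 7)).
Check whether cnt < -4 && tot <= 12 && (!(cnt + tot == 6 && tot <= -1 && cnt <= 7)) implies it.
Every state satisfying the precondition satisfies the weakest precondition: the implication holds.
Answer: valid


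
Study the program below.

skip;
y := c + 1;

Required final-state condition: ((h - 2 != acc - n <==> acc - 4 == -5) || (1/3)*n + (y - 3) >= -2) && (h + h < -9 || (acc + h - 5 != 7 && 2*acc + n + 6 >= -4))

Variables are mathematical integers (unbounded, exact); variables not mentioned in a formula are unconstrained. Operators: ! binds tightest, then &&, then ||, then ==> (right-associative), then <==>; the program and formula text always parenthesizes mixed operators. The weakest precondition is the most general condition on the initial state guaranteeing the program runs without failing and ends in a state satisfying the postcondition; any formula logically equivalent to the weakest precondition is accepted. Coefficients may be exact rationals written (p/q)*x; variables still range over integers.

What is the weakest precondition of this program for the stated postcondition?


Working backward. After the program, the postcondition ((h - 2 != acc - n <==> acc - 4 == -5) || (1/3)*n + (y - 3) >= -2) && (h + h < -9 || (acc + h - 5 != 7 && 2*acc + n + 6 >= -4)) must hold; in canonical form it is ((h + n != acc + 2 <==> acc == -1) || (1/3)*n + y >= 1) && (2*h < -9 || (acc + h != 12 && 2*acc + n >= -10)).
Before y := c + 1: ((h + n != acc + 2 <==> acc == -1) || c + (1/3)*n >= 0) && (2*h < -9 || (acc + h != 12 && 2*acc + n >= -10))
Before skip: ((h + n != acc + 2 <==> acc == -1) || c + (1/3)*n >= 0) && (2*h < -9 || (acc + h != 12 && 2*acc + n >= -10))
Answer: WP = ((h + n != acc + 2 <==> acc == -1) || c + (1/3)*n >= 0) && (2*h < -9 || (acc + h != 12 && 2*acc + n >= -10))
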